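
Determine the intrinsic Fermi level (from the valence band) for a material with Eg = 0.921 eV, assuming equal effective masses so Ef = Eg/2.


Step 1: For an intrinsic semiconductor, the Fermi level sits at midgap.
Step 2: Ef = Eg / 2 = 0.921 / 2 = 0.4605 eV

0.4605


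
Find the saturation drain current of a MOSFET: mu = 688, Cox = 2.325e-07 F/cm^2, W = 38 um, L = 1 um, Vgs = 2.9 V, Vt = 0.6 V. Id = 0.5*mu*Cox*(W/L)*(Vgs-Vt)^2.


Step 1: Overdrive voltage Vov = Vgs - Vt = 2.9 - 0.6 = 2.3 V
Step 2: W/L = 38/1 = 38
Step 3: Id = 0.5 * 688 * 2.325e-07 * 38 * 2.3^2
Step 4: Id = 1.61e-02 A

1.61e-02


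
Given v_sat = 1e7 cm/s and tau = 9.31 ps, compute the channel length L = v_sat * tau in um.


Step 1: tau in seconds = 9.31 ps * 1e-12 = 9.3100e-12 s
Step 2: L = v_sat * tau = 1e7 * 9.3100e-12 = 9.3100e-05 cm
Step 3: L in um = 9.3100e-05 * 1e4 = 0.931 um

0.931


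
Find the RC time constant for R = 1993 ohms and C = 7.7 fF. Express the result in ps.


Step 1: tau = R * C
Step 2: tau = 1993 * 7.7 fF = 1993 * 7.7e-15 F
Step 3: tau = 1.53461e-11 s = 15.3461 ps

15.3461


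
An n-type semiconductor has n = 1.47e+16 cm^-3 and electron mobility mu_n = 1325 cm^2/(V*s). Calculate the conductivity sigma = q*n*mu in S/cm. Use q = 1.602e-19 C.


Step 1: sigma = q * n * mu
Step 2: sigma = 1.602e-19 * 1.47e+16 * 1325
Step 3: sigma = 3.120e+00 S/cm

3.120e+00


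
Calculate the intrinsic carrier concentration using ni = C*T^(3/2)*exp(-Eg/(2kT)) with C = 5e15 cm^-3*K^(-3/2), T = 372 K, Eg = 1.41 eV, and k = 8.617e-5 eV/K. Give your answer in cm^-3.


Step 1: Compute kT = 8.617e-5 * 372 = 0.03205524 eV
Step 2: Exponent = -Eg/(2kT) = -1.41/(2*0.03205524) = -21.99328
Step 3: T^(3/2) = 372^1.5 = 7174.88
Step 4: ni = 5e15 * 7174.88 * exp(-21.99328) = 1.01e+10 cm^-3

1.01e+10


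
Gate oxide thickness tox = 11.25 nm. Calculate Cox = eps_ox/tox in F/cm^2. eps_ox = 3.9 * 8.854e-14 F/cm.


Step 1: eps_ox = 3.9 * 8.854e-14 = 3.45306e-13 F/cm
Step 2: tox in cm = 11.25 nm * 1e-7 = 1.1250e-06 cm
Step 3: Cox = 3.45306e-13 / 1.1250e-06 = 3.07e-07 F/cm^2

3.07e-07


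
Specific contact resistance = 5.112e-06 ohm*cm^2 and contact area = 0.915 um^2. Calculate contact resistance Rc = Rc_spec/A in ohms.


Step 1: Convert area to cm^2: 0.915 um^2 = 9.1500e-09 cm^2
Step 2: Rc = Rc_spec / A = 5.112e-06 / 9.1500e-09
Step 3: Rc = 5.59e+02 ohms

5.59e+02


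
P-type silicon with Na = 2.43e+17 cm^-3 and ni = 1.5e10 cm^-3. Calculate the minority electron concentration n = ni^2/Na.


Step 1: Majority hole concentration p ≈ Na = 2.43e+17 cm^-3
Step 2: n = ni^2 / Na = (1.5e10)^2 / 2.43e+17
Step 3: n = 9.26e+02 cm^-3

9.26e+02


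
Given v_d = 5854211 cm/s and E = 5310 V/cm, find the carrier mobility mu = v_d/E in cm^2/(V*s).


Step 1: mu = v_d / E
Step 2: mu = 5854211 / 5310
Step 3: mu = 1102.49 cm^2/(V*s)

1102.49


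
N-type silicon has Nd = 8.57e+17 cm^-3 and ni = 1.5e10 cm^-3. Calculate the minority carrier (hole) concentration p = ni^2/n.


Step 1: Since Nd >> ni, n ≈ Nd = 8.57e+17 cm^-3
Step 2: p = ni^2 / n = (1.5e10)^2 / 8.57e+17
Step 3: p = 2.25e20 / 8.57e+17 = 2.63e+02 cm^-3

2.63e+02


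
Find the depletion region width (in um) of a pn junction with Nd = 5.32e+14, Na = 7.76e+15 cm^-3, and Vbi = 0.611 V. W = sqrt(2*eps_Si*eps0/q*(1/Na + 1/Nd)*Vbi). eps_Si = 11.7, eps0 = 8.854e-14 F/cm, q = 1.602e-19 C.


Step 1: 1/Na + 1/Nd = 1/7.76e+15 + 1/5.32e+14 = 2.00857e-15
Step 2: 2*eps*eps0/q = 2*11.7*8.854e-14/1.602e-19 = 1.293281e+07
Step 3: W^2 = 1.293281e+07 * 2.00857e-15 * 0.611 = 1.58716e-08
Step 4: W = sqrt(1.58716e-08) = 1.260e-04 cm = 1.26 um

1.26


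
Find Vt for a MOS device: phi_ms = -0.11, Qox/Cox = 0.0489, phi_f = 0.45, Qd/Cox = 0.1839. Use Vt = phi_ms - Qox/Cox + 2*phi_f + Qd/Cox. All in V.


Step 1: Vt = phi_ms - Qox/Cox + 2*phi_f + Qd/Cox
Step 2: Vt = -0.11 - 0.0489 + 2*0.45 + 0.1839
Step 3: Vt = -0.11 - 0.0489 + 0.9 + 0.1839
Step 4: Vt = 0.925 V

0.925


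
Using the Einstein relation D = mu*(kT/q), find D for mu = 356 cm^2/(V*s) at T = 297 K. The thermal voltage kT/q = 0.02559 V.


Step 1: D = mu * (kT/q)
Step 2: D = 356 * 0.02559
Step 3: D = 9.11 cm^2/s

9.11


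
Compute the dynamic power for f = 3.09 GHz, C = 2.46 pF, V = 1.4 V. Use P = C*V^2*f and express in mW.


Step 1: V^2 = 1.4^2 = 1.96 V^2
Step 2: P = C*V^2*f = 2.46e-12 F * 1.96 * 3.09e9 Hz
Step 3: P = 1.4898744e-02 W
Step 4: P = 14.899 mW

14.899


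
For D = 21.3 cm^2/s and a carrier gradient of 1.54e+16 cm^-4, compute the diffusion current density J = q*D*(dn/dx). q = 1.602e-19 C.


Step 1: J = q * D * (dn/dx)
Step 2: J = 1.602e-19 * 21.3 * 1.54e+16
Step 3: J = 5.25e-02 A/cm^2

5.25e-02


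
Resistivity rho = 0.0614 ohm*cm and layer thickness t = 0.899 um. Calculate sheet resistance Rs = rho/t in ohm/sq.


Step 1: Convert thickness to cm: t = 0.899 um = 8.9900e-05 cm
Step 2: Rs = rho / t = 0.0614 / 8.9900e-05
Step 3: Rs = 683.0 ohm/sq

683.0


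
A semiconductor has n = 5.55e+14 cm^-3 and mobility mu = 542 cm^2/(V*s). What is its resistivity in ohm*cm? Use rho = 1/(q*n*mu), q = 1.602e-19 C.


Step 1: sigma = q * n * mu = 1.602e-19 * 5.55e+14 * 542 = 4.81898e-02 S/cm
Step 2: rho = 1 / sigma = 1 / 4.81898e-02 = 20.75 ohm*cm

20.75


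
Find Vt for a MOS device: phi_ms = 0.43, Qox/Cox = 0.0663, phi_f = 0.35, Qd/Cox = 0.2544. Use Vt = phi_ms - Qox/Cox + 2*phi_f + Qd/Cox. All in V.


Step 1: Vt = phi_ms - Qox/Cox + 2*phi_f + Qd/Cox
Step 2: Vt = 0.43 - 0.0663 + 2*0.35 + 0.2544
Step 3: Vt = 0.43 - 0.0663 + 0.7 + 0.2544
Step 4: Vt = 1.3181 V

1.3181


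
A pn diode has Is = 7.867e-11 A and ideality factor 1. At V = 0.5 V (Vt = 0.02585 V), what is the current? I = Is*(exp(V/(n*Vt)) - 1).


Step 1: V/(n*Vt) = 0.5/(1*0.02585) = 19.3424
Step 2: exp(19.3424) = 2.5136e+08
Step 3: I = 7.867e-11 * (2.5136e+08 - 1) = 1.98e-02 A

1.98e-02


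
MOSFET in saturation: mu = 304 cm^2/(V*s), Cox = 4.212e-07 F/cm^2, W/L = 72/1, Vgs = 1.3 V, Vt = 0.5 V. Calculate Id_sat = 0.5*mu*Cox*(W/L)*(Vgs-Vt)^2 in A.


Step 1: Overdrive voltage Vov = Vgs - Vt = 1.3 - 0.5 = 0.8 V
Step 2: W/L = 72/1 = 72
Step 3: Id = 0.5 * 304 * 4.212e-07 * 72 * 0.8^2
Step 4: Id = 2.95e-03 A

2.95e-03


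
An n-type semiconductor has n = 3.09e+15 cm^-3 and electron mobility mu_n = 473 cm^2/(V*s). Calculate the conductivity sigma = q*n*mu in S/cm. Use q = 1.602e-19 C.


Step 1: sigma = q * n * mu
Step 2: sigma = 1.602e-19 * 3.09e+15 * 473
Step 3: sigma = 2.341e-01 S/cm

2.341e-01


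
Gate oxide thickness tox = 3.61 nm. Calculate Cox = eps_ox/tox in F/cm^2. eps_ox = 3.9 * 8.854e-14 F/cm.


Step 1: eps_ox = 3.9 * 8.854e-14 = 3.45306e-13 F/cm
Step 2: tox in cm = 3.61 nm * 1e-7 = 3.6100e-07 cm
Step 3: Cox = 3.45306e-13 / 3.6100e-07 = 9.57e-07 F/cm^2

9.57e-07


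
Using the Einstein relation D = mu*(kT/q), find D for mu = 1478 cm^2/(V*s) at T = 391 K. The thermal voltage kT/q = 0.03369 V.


Step 1: D = mu * (kT/q)
Step 2: D = 1478 * 0.03369
Step 3: D = 49.79 cm^2/s

49.79


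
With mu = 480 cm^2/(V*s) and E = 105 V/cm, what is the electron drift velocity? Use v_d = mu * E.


Step 1: v_d = mu * E
Step 2: v_d = 480 * 105 = 50400
Step 3: v_d = 5.04e+04 cm/s

5.04e+04


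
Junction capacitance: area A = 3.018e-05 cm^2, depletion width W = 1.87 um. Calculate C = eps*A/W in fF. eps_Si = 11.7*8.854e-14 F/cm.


Step 1: eps_Si = 11.7 * 8.854e-14 = 1.035918e-12 F/cm
Step 2: W in cm = 1.87 * 1e-4 = 1.87e-04 cm
Step 3: C = 1.035918e-12 * 3.018e-05 / 1.87e-04 = 1.671872e-13 F
Step 4: C = 167.19 fF

167.19


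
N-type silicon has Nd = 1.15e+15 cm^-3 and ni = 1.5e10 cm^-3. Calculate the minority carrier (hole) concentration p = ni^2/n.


Step 1: Since Nd >> ni, n ≈ Nd = 1.15e+15 cm^-3
Step 2: p = ni^2 / n = (1.5e10)^2 / 1.15e+15
Step 3: p = 2.25e20 / 1.15e+15 = 1.96e+05 cm^-3

1.96e+05


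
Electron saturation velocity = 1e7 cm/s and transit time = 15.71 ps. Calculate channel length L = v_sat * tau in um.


Step 1: tau in seconds = 15.71 ps * 1e-12 = 1.5710e-11 s
Step 2: L = v_sat * tau = 1e7 * 1.5710e-11 = 1.5710e-04 cm
Step 3: L in um = 1.5710e-04 * 1e4 = 1.571 um

1.571


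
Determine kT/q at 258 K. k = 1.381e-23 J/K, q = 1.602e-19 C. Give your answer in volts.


Step 1: kT = 1.381e-23 * 258 = 3.56298e-21 J
Step 2: Vt = kT/q = 3.56298e-21 / 1.602e-19
Step 3: Vt = 0.02224 V

0.02224


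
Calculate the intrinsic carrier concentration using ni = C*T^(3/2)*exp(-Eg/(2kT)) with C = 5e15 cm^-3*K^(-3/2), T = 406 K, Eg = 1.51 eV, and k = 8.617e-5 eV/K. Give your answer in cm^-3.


Step 1: Compute kT = 8.617e-5 * 406 = 0.03498502 eV
Step 2: Exponent = -Eg/(2kT) = -1.51/(2*0.03498502) = -21.58067
Step 3: T^(3/2) = 406^1.5 = 8180.67
Step 4: ni = 5e15 * 8180.67 * exp(-21.58067) = 1.74e+10 cm^-3

1.74e+10


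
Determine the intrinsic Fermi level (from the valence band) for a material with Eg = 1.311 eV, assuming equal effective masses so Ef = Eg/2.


Step 1: For an intrinsic semiconductor, the Fermi level sits at midgap.
Step 2: Ef = Eg / 2 = 1.311 / 2 = 0.6555 eV

0.6555


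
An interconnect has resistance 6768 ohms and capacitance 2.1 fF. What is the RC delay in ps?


Step 1: tau = R * C
Step 2: tau = 6768 * 2.1 fF = 6768 * 2.1e-15 F
Step 3: tau = 1.42128e-11 s = 14.2128 ps

14.2128


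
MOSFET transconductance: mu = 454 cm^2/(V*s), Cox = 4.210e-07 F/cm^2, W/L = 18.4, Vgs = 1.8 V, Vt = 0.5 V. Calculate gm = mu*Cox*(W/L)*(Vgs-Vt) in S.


Step 1: Vov = Vgs - Vt = 1.8 - 0.5 = 1.3 V
Step 2: gm = mu * Cox * (W/L) * Vov
Step 3: gm = 454 * 4.210e-07 * 18.4 * 1.3 = 4.57e-03 S

4.57e-03


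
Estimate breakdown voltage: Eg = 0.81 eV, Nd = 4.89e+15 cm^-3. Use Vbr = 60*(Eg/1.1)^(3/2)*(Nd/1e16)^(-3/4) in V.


Step 1: Eg/1.1 = 0.81/1.1 = 0.736364
Step 2: (Eg/1.1)^1.5 = 0.736364^1.5 = 0.631886
Step 3: (Nd/1e16)^(-0.75) = (0.489)^(-0.75) = 1.710088
Step 4: Vbr = 60 * 0.631886 * 1.710088 = 64.8 V

64.8


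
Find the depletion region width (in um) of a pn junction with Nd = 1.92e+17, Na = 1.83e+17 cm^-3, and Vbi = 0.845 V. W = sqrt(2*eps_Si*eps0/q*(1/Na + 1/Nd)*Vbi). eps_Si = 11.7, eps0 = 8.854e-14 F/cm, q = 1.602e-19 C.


Step 1: 1/Na + 1/Nd = 1/1.83e+17 + 1/1.92e+17 = 1.06728e-17
Step 2: 2*eps*eps0/q = 2*11.7*8.854e-14/1.602e-19 = 1.293281e+07
Step 3: W^2 = 1.293281e+07 * 1.06728e-17 * 0.845 = 1.16635e-10
Step 4: W = sqrt(1.16635e-10) = 1.080e-05 cm = 0.108 um

0.108


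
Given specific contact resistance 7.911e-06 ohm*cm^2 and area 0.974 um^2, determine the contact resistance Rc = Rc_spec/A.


Step 1: Convert area to cm^2: 0.974 um^2 = 9.7400e-09 cm^2
Step 2: Rc = Rc_spec / A = 7.911e-06 / 9.7400e-09
Step 3: Rc = 8.12e+02 ohms

8.12e+02


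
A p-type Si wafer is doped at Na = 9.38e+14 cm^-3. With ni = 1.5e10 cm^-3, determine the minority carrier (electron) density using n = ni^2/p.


Step 1: Majority hole concentration p ≈ Na = 9.38e+14 cm^-3
Step 2: n = ni^2 / Na = (1.5e10)^2 / 9.38e+14
Step 3: n = 2.40e+05 cm^-3

2.40e+05


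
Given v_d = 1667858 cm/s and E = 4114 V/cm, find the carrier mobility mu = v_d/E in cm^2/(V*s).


Step 1: mu = v_d / E
Step 2: mu = 1667858 / 4114
Step 3: mu = 405.41 cm^2/(V*s)

405.41


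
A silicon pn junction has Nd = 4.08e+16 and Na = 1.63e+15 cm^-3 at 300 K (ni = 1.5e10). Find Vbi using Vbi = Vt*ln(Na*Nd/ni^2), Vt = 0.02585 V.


Step 1: Compute Na*Nd/ni^2 = 1.63e+15 * 4.08e+16 / (1.5e10)^2 = 2.9557e+11
Step 2: ln(2.9557e+11) = 26.4122
Step 3: Vbi = 0.02585 * 26.4122 = 0.683 V

0.683


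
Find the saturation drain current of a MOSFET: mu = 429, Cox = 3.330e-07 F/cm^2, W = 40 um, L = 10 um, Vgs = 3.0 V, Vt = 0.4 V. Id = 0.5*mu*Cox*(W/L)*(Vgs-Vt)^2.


Step 1: Overdrive voltage Vov = Vgs - Vt = 3.0 - 0.4 = 2.6 V
Step 2: W/L = 40/10 = 4
Step 3: Id = 0.5 * 429 * 3.330e-07 * 4 * 2.6^2
Step 4: Id = 1.93e-03 A

1.93e-03


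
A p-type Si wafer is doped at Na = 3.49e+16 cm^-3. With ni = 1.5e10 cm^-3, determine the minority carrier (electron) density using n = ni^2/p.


Step 1: Majority hole concentration p ≈ Na = 3.49e+16 cm^-3
Step 2: n = ni^2 / Na = (1.5e10)^2 / 3.49e+16
Step 3: n = 6.45e+03 cm^-3

6.45e+03


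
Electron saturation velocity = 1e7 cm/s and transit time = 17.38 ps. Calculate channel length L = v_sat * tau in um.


Step 1: tau in seconds = 17.38 ps * 1e-12 = 1.7380e-11 s
Step 2: L = v_sat * tau = 1e7 * 1.7380e-11 = 1.7380e-04 cm
Step 3: L in um = 1.7380e-04 * 1e4 = 1.738 um

1.738


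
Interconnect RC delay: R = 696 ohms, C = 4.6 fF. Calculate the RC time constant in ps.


Step 1: tau = R * C
Step 2: tau = 696 * 4.6 fF = 696 * 4.6e-15 F
Step 3: tau = 3.2016e-12 s = 3.2016 ps

3.2016


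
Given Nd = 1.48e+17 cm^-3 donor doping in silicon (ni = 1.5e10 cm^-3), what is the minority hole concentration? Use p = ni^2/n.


Step 1: Since Nd >> ni, n ≈ Nd = 1.48e+17 cm^-3
Step 2: p = ni^2 / n = (1.5e10)^2 / 1.48e+17
Step 3: p = 2.25e20 / 1.48e+17 = 1.52e+03 cm^-3

1.52e+03


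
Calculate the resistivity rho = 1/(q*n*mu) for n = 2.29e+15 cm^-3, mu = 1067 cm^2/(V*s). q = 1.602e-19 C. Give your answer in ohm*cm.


Step 1: sigma = q * n * mu = 1.602e-19 * 2.29e+15 * 1067 = 3.91437e-01 S/cm
Step 2: rho = 1 / sigma = 1 / 3.91437e-01 = 2.555 ohm*cm

2.555


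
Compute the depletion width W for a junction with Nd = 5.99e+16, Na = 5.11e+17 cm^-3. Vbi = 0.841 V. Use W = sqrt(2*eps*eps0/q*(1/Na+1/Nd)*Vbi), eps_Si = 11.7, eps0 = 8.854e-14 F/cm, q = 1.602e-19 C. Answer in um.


Step 1: 1/Na + 1/Nd = 1/5.11e+17 + 1/5.99e+16 = 1.86514e-17
Step 2: 2*eps*eps0/q = 2*11.7*8.854e-14/1.602e-19 = 1.293281e+07
Step 3: W^2 = 1.293281e+07 * 1.86514e-17 * 0.841 = 2.02862e-10
Step 4: W = sqrt(2.02862e-10) = 1.424e-05 cm = 0.1424 um

0.1424


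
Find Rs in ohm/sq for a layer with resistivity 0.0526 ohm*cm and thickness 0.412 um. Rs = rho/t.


Step 1: Convert thickness to cm: t = 0.412 um = 4.1200e-05 cm
Step 2: Rs = rho / t = 0.0526 / 4.1200e-05
Step 3: Rs = 1276.7 ohm/sq

1276.7


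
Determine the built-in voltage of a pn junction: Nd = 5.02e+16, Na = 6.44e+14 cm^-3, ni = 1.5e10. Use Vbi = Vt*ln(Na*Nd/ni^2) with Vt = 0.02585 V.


Step 1: Compute Na*Nd/ni^2 = 6.44e+14 * 5.02e+16 / (1.5e10)^2 = 1.4368e+11
Step 2: ln(1.4368e+11) = 25.6909
Step 3: Vbi = 0.02585 * 25.6909 = 0.664 V

0.664


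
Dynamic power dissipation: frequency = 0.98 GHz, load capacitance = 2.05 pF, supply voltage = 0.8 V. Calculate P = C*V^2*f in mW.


Step 1: V^2 = 0.8^2 = 0.64 V^2
Step 2: P = C*V^2*f = 2.05e-12 F * 0.64 * 0.98e9 Hz
Step 3: P = 1.28576e-03 W
Step 4: P = 1.286 mW

1.286


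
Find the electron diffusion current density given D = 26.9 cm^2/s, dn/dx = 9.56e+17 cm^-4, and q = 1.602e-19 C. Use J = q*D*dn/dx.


Step 1: J = q * D * (dn/dx)
Step 2: J = 1.602e-19 * 26.9 * 9.56e+17
Step 3: J = 4.12e+00 A/cm^2

4.12e+00


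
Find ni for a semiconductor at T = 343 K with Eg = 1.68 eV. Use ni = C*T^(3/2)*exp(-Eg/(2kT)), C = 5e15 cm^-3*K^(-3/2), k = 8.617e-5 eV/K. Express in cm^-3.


Step 1: Compute kT = 8.617e-5 * 343 = 0.02955631 eV
Step 2: Exponent = -Eg/(2kT) = -1.68/(2*0.02955631) = -28.42033
Step 3: T^(3/2) = 343^1.5 = 6352.45
Step 4: ni = 5e15 * 6352.45 * exp(-28.42033) = 1.44e+07 cm^-3

1.44e+07


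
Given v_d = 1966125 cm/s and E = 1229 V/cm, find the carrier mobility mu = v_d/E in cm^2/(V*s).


Step 1: mu = v_d / E
Step 2: mu = 1966125 / 1229
Step 3: mu = 1599.78 cm^2/(V*s)

1599.78


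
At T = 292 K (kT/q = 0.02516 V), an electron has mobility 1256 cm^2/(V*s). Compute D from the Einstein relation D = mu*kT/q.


Step 1: D = mu * (kT/q)
Step 2: D = 1256 * 0.02516
Step 3: D = 31.6 cm^2/s

31.6


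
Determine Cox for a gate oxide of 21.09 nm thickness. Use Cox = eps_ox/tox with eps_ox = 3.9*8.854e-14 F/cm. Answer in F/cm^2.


Step 1: eps_ox = 3.9 * 8.854e-14 = 3.45306e-13 F/cm
Step 2: tox in cm = 21.09 nm * 1e-7 = 2.1090e-06 cm
Step 3: Cox = 3.45306e-13 / 2.1090e-06 = 1.64e-07 F/cm^2

1.64e-07


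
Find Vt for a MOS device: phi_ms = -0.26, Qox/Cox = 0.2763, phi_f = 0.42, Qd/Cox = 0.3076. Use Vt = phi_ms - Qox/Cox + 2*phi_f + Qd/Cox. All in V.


Step 1: Vt = phi_ms - Qox/Cox + 2*phi_f + Qd/Cox
Step 2: Vt = -0.26 - 0.2763 + 2*0.42 + 0.3076
Step 3: Vt = -0.26 - 0.2763 + 0.84 + 0.3076
Step 4: Vt = 0.6113 V

0.6113


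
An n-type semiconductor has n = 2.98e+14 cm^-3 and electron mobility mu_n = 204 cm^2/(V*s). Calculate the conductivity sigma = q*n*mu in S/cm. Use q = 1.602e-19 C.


Step 1: sigma = q * n * mu
Step 2: sigma = 1.602e-19 * 2.98e+14 * 204
Step 3: sigma = 9.739e-03 S/cm

9.739e-03


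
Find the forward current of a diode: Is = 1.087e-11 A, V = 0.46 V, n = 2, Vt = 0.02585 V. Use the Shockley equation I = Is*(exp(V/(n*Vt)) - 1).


Step 1: V/(n*Vt) = 0.46/(2*0.02585) = 8.8975
Step 2: exp(8.8975) = 7.3137e+03
Step 3: I = 1.087e-11 * (7.3137e+03 - 1) = 7.95e-08 A

7.95e-08


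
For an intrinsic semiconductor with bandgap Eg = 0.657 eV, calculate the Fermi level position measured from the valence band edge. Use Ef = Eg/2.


Step 1: For an intrinsic semiconductor, the Fermi level sits at midgap.
Step 2: Ef = Eg / 2 = 0.657 / 2 = 0.3285 eV

0.3285


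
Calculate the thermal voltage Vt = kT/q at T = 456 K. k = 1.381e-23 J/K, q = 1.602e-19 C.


Step 1: kT = 1.381e-23 * 456 = 6.29736e-21 J
Step 2: Vt = kT/q = 6.29736e-21 / 1.602e-19
Step 3: Vt = 0.03931 V

0.03931


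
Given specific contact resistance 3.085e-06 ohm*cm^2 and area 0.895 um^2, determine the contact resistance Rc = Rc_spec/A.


Step 1: Convert area to cm^2: 0.895 um^2 = 8.9500e-09 cm^2
Step 2: Rc = Rc_spec / A = 3.085e-06 / 8.9500e-09
Step 3: Rc = 3.45e+02 ohms

3.45e+02


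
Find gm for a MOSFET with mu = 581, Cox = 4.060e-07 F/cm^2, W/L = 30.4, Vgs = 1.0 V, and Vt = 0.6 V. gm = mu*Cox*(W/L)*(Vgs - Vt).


Step 1: Vov = Vgs - Vt = 1.0 - 0.6 = 0.4 V
Step 2: gm = mu * Cox * (W/L) * Vov
Step 3: gm = 581 * 4.060e-07 * 30.4 * 0.4 = 2.87e-03 S

2.87e-03


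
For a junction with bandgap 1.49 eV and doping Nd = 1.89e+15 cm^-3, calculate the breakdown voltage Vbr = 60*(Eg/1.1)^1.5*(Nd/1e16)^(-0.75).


Step 1: Eg/1.1 = 1.49/1.1 = 1.354545
Step 2: (Eg/1.1)^1.5 = 1.354545^1.5 = 1.576486
Step 3: (Nd/1e16)^(-0.75) = (0.189)^(-0.75) = 3.488620
Step 4: Vbr = 60 * 1.576486 * 3.488620 = 330.0 V

330.0


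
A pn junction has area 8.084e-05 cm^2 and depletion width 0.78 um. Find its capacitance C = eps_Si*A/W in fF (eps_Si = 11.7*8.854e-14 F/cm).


Step 1: eps_Si = 11.7 * 8.854e-14 = 1.035918e-12 F/cm
Step 2: W in cm = 0.78 * 1e-4 = 7.80e-05 cm
Step 3: C = 1.035918e-12 * 8.084e-05 / 7.80e-05 = 1.073636e-12 F
Step 4: C = 1073.64 fF

1073.64


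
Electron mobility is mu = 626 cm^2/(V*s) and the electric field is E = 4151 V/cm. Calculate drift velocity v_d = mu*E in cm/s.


Step 1: v_d = mu * E
Step 2: v_d = 626 * 4151 = 2598526
Step 3: v_d = 2.60e+06 cm/s

2.60e+06


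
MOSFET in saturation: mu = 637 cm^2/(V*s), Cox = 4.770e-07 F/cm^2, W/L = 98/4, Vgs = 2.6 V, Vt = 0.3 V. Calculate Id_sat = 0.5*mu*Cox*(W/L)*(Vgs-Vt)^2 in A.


Step 1: Overdrive voltage Vov = Vgs - Vt = 2.6 - 0.3 = 2.3 V
Step 2: W/L = 98/4 = 24.5
Step 3: Id = 0.5 * 637 * 4.770e-07 * 24.5 * 2.3^2
Step 4: Id = 1.97e-02 A

1.97e-02


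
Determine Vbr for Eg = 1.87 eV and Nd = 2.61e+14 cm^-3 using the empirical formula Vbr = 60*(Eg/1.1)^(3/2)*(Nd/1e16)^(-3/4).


Step 1: Eg/1.1 = 1.87/1.1 = 1.700000
Step 2: (Eg/1.1)^1.5 = 1.700000^1.5 = 2.216529
Step 3: (Nd/1e16)^(-0.75) = (0.0261)^(-0.75) = 15.399961
Step 4: Vbr = 60 * 2.216529 * 15.399961 = 2048.1 V

2048.1


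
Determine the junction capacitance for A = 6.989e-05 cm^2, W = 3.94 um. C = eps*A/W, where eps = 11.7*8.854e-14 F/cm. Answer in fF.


Step 1: eps_Si = 11.7 * 8.854e-14 = 1.035918e-12 F/cm
Step 2: W in cm = 3.94 * 1e-4 = 3.94e-04 cm
Step 3: C = 1.035918e-12 * 6.989e-05 / 3.94e-04 = 1.837571e-13 F
Step 4: C = 183.76 fF

183.76


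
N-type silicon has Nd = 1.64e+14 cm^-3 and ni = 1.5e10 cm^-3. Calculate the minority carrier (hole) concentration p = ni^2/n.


Step 1: Since Nd >> ni, n ≈ Nd = 1.64e+14 cm^-3
Step 2: p = ni^2 / n = (1.5e10)^2 / 1.64e+14
Step 3: p = 2.25e20 / 1.64e+14 = 1.37e+06 cm^-3

1.37e+06


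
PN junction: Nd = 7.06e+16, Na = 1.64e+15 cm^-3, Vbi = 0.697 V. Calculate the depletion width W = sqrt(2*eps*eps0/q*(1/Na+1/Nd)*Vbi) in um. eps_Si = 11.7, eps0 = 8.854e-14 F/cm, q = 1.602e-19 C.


Step 1: 1/Na + 1/Nd = 1/1.64e+15 + 1/7.06e+16 = 6.23920e-16
Step 2: 2*eps*eps0/q = 2*11.7*8.854e-14/1.602e-19 = 1.293281e+07
Step 3: W^2 = 1.293281e+07 * 6.23920e-16 * 0.697 = 5.62412e-09
Step 4: W = sqrt(5.62412e-09) = 7.499e-05 cm = 0.7499 um

0.7499


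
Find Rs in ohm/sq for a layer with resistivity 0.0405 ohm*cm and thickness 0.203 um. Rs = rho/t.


Step 1: Convert thickness to cm: t = 0.203 um = 2.0300e-05 cm
Step 2: Rs = rho / t = 0.0405 / 2.0300e-05
Step 3: Rs = 1995.1 ohm/sq

1995.1


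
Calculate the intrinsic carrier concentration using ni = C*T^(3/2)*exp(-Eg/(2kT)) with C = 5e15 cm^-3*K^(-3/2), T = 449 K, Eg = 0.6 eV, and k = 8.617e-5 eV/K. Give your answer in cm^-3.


Step 1: Compute kT = 8.617e-5 * 449 = 0.03869033 eV
Step 2: Exponent = -Eg/(2kT) = -0.6/(2*0.03869033) = -7.75388
Step 3: T^(3/2) = 449^1.5 = 9514.14
Step 4: ni = 5e15 * 9514.14 * exp(-7.75388) = 2.04e+16 cm^-3

2.04e+16


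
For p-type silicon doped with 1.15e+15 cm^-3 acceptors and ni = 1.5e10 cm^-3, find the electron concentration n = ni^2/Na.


Step 1: Majority hole concentration p ≈ Na = 1.15e+15 cm^-3
Step 2: n = ni^2 / Na = (1.5e10)^2 / 1.15e+15
Step 3: n = 1.96e+05 cm^-3

1.96e+05


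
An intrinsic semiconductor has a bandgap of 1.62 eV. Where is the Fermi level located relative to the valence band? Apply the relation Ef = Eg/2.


Step 1: For an intrinsic semiconductor, the Fermi level sits at midgap.
Step 2: Ef = Eg / 2 = 1.62 / 2 = 0.81 eV

0.81


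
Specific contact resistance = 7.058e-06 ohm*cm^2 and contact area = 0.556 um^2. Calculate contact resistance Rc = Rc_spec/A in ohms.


Step 1: Convert area to cm^2: 0.556 um^2 = 5.5600e-09 cm^2
Step 2: Rc = Rc_spec / A = 7.058e-06 / 5.5600e-09
Step 3: Rc = 1.27e+03 ohms

1.27e+03


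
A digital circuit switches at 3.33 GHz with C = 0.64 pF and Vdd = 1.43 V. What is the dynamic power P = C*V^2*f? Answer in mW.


Step 1: V^2 = 1.43^2 = 2.0449 V^2
Step 2: P = C*V^2*f = 0.64e-12 F * 2.0449 * 3.33e9 Hz
Step 3: P = 4.35809088e-03 W
Step 4: P = 4.358 mW

4.358


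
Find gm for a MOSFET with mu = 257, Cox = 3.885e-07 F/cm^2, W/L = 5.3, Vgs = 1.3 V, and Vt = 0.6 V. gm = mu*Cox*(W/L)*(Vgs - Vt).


Step 1: Vov = Vgs - Vt = 1.3 - 0.6 = 0.7 V
Step 2: gm = mu * Cox * (W/L) * Vov
Step 3: gm = 257 * 3.885e-07 * 5.3 * 0.7 = 3.70e-04 S

3.70e-04


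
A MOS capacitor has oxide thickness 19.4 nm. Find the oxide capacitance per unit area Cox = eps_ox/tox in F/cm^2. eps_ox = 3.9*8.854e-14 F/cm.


Step 1: eps_ox = 3.9 * 8.854e-14 = 3.45306e-13 F/cm
Step 2: tox in cm = 19.4 nm * 1e-7 = 1.9400e-06 cm
Step 3: Cox = 3.45306e-13 / 1.9400e-06 = 1.78e-07 F/cm^2

1.78e-07


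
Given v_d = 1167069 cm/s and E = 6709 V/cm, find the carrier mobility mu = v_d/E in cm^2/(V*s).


Step 1: mu = v_d / E
Step 2: mu = 1167069 / 6709
Step 3: mu = 173.96 cm^2/(V*s)

173.96


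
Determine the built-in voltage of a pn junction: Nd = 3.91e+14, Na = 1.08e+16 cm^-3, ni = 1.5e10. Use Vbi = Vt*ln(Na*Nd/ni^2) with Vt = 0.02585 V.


Step 1: Compute Na*Nd/ni^2 = 1.08e+16 * 3.91e+14 / (1.5e10)^2 = 1.8768e+10
Step 2: ln(1.8768e+10) = 23.6554
Step 3: Vbi = 0.02585 * 23.6554 = 0.611 V

0.611


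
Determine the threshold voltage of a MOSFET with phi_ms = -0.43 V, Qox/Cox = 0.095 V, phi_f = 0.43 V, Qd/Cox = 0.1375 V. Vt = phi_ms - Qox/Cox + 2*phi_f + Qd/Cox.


Step 1: Vt = phi_ms - Qox/Cox + 2*phi_f + Qd/Cox
Step 2: Vt = -0.43 - 0.095 + 2*0.43 + 0.1375
Step 3: Vt = -0.43 - 0.095 + 0.86 + 0.1375
Step 4: Vt = 0.4725 V

0.4725


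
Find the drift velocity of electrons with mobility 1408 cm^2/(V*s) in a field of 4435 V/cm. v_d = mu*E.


Step 1: v_d = mu * E
Step 2: v_d = 1408 * 4435 = 6244480
Step 3: v_d = 6.24e+06 cm/s

6.24e+06


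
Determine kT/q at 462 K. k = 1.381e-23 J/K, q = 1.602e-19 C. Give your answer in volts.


Step 1: kT = 1.381e-23 * 462 = 6.38022e-21 J
Step 2: Vt = kT/q = 6.38022e-21 / 1.602e-19
Step 3: Vt = 0.03983 V

0.03983


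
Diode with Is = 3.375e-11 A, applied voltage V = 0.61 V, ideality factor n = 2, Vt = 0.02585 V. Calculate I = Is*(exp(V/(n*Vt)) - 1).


Step 1: V/(n*Vt) = 0.61/(2*0.02585) = 11.7988
Step 2: exp(11.7988) = 1.3309e+05
Step 3: I = 3.375e-11 * (1.3309e+05 - 1) = 4.49e-06 A

4.49e-06


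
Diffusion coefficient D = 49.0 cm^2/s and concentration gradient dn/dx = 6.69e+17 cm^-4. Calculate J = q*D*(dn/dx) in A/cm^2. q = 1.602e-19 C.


Step 1: J = q * D * (dn/dx)
Step 2: J = 1.602e-19 * 49.0 * 6.69e+17
Step 3: J = 5.25e+00 A/cm^2

5.25e+00


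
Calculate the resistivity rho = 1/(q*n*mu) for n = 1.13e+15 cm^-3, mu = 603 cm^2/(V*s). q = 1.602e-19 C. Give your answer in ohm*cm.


Step 1: sigma = q * n * mu = 1.602e-19 * 1.13e+15 * 603 = 1.09159e-01 S/cm
Step 2: rho = 1 / sigma = 1 / 1.09159e-01 = 9.161 ohm*cm

9.161


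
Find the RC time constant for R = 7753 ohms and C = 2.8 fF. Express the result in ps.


Step 1: tau = R * C
Step 2: tau = 7753 * 2.8 fF = 7753 * 2.8e-15 F
Step 3: tau = 2.17084e-11 s = 21.7084 ps

21.7084


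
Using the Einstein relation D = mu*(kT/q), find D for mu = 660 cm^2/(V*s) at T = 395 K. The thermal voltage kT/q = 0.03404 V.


Step 1: D = mu * (kT/q)
Step 2: D = 660 * 0.03404
Step 3: D = 22.47 cm^2/s

22.47


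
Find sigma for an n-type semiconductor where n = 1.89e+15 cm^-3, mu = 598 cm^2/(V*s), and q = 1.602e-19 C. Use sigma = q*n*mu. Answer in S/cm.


Step 1: sigma = q * n * mu
Step 2: sigma = 1.602e-19 * 1.89e+15 * 598
Step 3: sigma = 1.811e-01 S/cm

1.811e-01


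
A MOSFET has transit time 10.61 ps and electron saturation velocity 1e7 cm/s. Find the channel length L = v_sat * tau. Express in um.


Step 1: tau in seconds = 10.61 ps * 1e-12 = 1.0610e-11 s
Step 2: L = v_sat * tau = 1e7 * 1.0610e-11 = 1.0610e-04 cm
Step 3: L in um = 1.0610e-04 * 1e4 = 1.061 um

1.061


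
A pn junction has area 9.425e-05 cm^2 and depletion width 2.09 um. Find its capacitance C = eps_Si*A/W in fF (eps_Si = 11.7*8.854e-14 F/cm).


Step 1: eps_Si = 11.7 * 8.854e-14 = 1.035918e-12 F/cm
Step 2: W in cm = 2.09 * 1e-4 = 2.09e-04 cm
Step 3: C = 1.035918e-12 * 9.425e-05 / 2.09e-04 = 4.671544e-13 F
Step 4: C = 467.15 fF

467.15


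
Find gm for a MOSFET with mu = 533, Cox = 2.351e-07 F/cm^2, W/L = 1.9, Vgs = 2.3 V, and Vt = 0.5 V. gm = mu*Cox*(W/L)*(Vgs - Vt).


Step 1: Vov = Vgs - Vt = 2.3 - 0.5 = 1.8 V
Step 2: gm = mu * Cox * (W/L) * Vov
Step 3: gm = 533 * 2.351e-07 * 1.9 * 1.8 = 4.29e-04 S

4.29e-04


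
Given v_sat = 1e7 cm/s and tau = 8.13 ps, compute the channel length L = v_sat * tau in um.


Step 1: tau in seconds = 8.13 ps * 1e-12 = 8.1300e-12 s
Step 2: L = v_sat * tau = 1e7 * 8.1300e-12 = 8.1300e-05 cm
Step 3: L in um = 8.1300e-05 * 1e4 = 0.813 um

0.813


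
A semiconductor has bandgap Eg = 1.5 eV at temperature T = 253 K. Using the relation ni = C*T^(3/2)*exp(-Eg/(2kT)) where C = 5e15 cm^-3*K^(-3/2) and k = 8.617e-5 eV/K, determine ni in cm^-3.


Step 1: Compute kT = 8.617e-5 * 253 = 0.02180101 eV
Step 2: Exponent = -Eg/(2kT) = -1.5/(2*0.02180101) = -34.40208
Step 3: T^(3/2) = 253^1.5 = 4024.21
Step 4: ni = 5e15 * 4024.21 * exp(-34.40208) = 2.31e+04 cm^-3

2.31e+04


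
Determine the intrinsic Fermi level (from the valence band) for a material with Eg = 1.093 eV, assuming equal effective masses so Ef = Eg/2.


Step 1: For an intrinsic semiconductor, the Fermi level sits at midgap.
Step 2: Ef = Eg / 2 = 1.093 / 2 = 0.5465 eV

0.5465


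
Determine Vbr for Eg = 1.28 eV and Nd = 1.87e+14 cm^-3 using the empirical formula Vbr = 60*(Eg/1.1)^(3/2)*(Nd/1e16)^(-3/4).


Step 1: Eg/1.1 = 1.28/1.1 = 1.163636
Step 2: (Eg/1.1)^1.5 = 1.163636^1.5 = 1.255237
Step 3: (Nd/1e16)^(-0.75) = (0.0187)^(-0.75) = 19.775105
Step 4: Vbr = 60 * 1.255237 * 19.775105 = 1489.3 V

1489.3


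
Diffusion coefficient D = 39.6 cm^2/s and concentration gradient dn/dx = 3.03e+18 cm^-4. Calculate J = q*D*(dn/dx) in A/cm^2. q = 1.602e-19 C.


Step 1: J = q * D * (dn/dx)
Step 2: J = 1.602e-19 * 39.6 * 3.03e+18
Step 3: J = 1.92e+01 A/cm^2

1.92e+01


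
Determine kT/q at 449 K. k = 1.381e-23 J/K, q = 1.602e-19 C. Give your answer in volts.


Step 1: kT = 1.381e-23 * 449 = 6.20069e-21 J
Step 2: Vt = kT/q = 6.20069e-21 / 1.602e-19
Step 3: Vt = 0.03871 V

0.03871


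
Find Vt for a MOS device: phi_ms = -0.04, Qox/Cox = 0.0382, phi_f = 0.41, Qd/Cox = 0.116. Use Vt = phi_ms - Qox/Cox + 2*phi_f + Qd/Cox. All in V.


Step 1: Vt = phi_ms - Qox/Cox + 2*phi_f + Qd/Cox
Step 2: Vt = -0.04 - 0.0382 + 2*0.41 + 0.116
Step 3: Vt = -0.04 - 0.0382 + 0.82 + 0.116
Step 4: Vt = 0.8578 V

0.8578


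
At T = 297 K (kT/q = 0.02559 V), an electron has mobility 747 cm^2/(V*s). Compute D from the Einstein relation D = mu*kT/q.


Step 1: D = mu * (kT/q)
Step 2: D = 747 * 0.02559
Step 3: D = 19.12 cm^2/s

19.12


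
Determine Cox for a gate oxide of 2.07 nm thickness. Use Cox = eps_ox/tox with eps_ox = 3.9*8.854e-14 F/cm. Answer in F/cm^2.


Step 1: eps_ox = 3.9 * 8.854e-14 = 3.45306e-13 F/cm
Step 2: tox in cm = 2.07 nm * 1e-7 = 2.0700e-07 cm
Step 3: Cox = 3.45306e-13 / 2.0700e-07 = 1.67e-06 F/cm^2

1.67e-06


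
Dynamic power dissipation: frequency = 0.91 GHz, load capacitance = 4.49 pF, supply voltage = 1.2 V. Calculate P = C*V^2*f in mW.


Step 1: V^2 = 1.2^2 = 1.44 V^2
Step 2: P = C*V^2*f = 4.49e-12 F * 1.44 * 0.91e9 Hz
Step 3: P = 5.883696e-03 W
Step 4: P = 5.884 mW

5.884


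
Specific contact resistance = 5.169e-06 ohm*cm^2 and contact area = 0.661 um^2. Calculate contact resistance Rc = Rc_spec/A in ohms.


Step 1: Convert area to cm^2: 0.661 um^2 = 6.6100e-09 cm^2
Step 2: Rc = Rc_spec / A = 5.169e-06 / 6.6100e-09
Step 3: Rc = 7.82e+02 ohms

7.82e+02


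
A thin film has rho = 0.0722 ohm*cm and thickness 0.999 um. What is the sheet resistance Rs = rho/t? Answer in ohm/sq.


Step 1: Convert thickness to cm: t = 0.999 um = 9.9900e-05 cm
Step 2: Rs = rho / t = 0.0722 / 9.9900e-05
Step 3: Rs = 722.7 ohm/sq

722.7


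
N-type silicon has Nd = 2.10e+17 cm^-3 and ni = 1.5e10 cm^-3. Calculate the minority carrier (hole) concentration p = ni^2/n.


Step 1: Since Nd >> ni, n ≈ Nd = 2.10e+17 cm^-3
Step 2: p = ni^2 / n = (1.5e10)^2 / 2.10e+17
Step 3: p = 2.25e20 / 2.10e+17 = 1.07e+03 cm^-3

1.07e+03


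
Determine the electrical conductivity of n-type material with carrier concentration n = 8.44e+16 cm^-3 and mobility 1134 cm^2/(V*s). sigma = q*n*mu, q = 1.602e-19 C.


Step 1: sigma = q * n * mu
Step 2: sigma = 1.602e-19 * 8.44e+16 * 1134
Step 3: sigma = 1.533e+01 S/cm

1.533e+01


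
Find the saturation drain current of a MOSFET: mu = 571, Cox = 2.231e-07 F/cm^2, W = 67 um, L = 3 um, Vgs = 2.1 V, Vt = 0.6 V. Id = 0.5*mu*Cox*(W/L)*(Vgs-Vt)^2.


Step 1: Overdrive voltage Vov = Vgs - Vt = 2.1 - 0.6 = 1.5 V
Step 2: W/L = 67/3 = 22.3333
Step 3: Id = 0.5 * 571 * 2.231e-07 * 22.3333 * 1.5^2
Step 4: Id = 3.20e-03 A

3.20e-03


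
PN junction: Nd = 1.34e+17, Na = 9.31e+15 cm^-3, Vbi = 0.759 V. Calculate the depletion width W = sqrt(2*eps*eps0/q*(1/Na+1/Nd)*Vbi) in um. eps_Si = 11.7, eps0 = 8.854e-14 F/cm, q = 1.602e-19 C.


Step 1: 1/Na + 1/Nd = 1/9.31e+15 + 1/1.34e+17 = 1.14874e-16
Step 2: 2*eps*eps0/q = 2*11.7*8.854e-14/1.602e-19 = 1.293281e+07
Step 3: W^2 = 1.293281e+07 * 1.14874e-16 * 0.759 = 1.12760e-09
Step 4: W = sqrt(1.12760e-09) = 3.358e-05 cm = 0.3358 um

0.3358


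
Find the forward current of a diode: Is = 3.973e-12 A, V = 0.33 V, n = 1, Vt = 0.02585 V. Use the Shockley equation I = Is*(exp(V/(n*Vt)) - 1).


Step 1: V/(n*Vt) = 0.33/(1*0.02585) = 12.7660
Step 2: exp(12.7660) = 3.5011e+05
Step 3: I = 3.973e-12 * (3.5011e+05 - 1) = 1.39e-06 A

1.39e-06


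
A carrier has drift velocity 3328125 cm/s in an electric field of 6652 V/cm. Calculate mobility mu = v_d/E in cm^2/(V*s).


Step 1: mu = v_d / E
Step 2: mu = 3328125 / 6652
Step 3: mu = 500.32 cm^2/(V*s)

500.32


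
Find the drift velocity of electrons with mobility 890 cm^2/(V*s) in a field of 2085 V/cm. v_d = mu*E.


Step 1: v_d = mu * E
Step 2: v_d = 890 * 2085 = 1855650
Step 3: v_d = 1.86e+06 cm/s

1.86e+06


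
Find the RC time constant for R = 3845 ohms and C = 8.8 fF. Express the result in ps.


Step 1: tau = R * C
Step 2: tau = 3845 * 8.8 fF = 3845 * 8.8e-15 F
Step 3: tau = 3.3836e-11 s = 33.836 ps

33.836


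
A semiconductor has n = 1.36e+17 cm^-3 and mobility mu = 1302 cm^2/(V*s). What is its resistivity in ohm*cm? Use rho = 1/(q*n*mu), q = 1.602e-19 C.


Step 1: sigma = q * n * mu = 1.602e-19 * 1.36e+17 * 1302 = 2.83669e+01 S/cm
Step 2: rho = 1 / sigma = 1 / 2.83669e+01 = 0.03525 ohm*cm

0.03525


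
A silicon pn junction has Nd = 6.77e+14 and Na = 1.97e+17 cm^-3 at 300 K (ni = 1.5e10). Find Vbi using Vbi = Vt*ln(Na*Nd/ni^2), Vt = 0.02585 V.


Step 1: Compute Na*Nd/ni^2 = 1.97e+17 * 6.77e+14 / (1.5e10)^2 = 5.9275e+11
Step 2: ln(5.9275e+11) = 27.1080
Step 3: Vbi = 0.02585 * 27.1080 = 0.701 V

0.701


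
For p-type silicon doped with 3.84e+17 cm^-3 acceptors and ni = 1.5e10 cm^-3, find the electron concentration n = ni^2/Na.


Step 1: Majority hole concentration p ≈ Na = 3.84e+17 cm^-3
Step 2: n = ni^2 / Na = (1.5e10)^2 / 3.84e+17
Step 3: n = 5.86e+02 cm^-3

5.86e+02


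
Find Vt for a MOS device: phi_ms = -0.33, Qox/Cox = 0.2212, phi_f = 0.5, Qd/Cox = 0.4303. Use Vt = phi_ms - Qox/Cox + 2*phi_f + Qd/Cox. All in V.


Step 1: Vt = phi_ms - Qox/Cox + 2*phi_f + Qd/Cox
Step 2: Vt = -0.33 - 0.2212 + 2*0.5 + 0.4303
Step 3: Vt = -0.33 - 0.2212 + 1.0 + 0.4303
Step 4: Vt = 0.8791 V

0.8791


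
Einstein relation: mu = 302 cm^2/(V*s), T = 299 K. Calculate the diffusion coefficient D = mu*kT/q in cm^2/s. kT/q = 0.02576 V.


Step 1: D = mu * (kT/q)
Step 2: D = 302 * 0.02576
Step 3: D = 7.78 cm^2/s

7.78


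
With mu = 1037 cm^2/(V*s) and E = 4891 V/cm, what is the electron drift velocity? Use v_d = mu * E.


Step 1: v_d = mu * E
Step 2: v_d = 1037 * 4891 = 5071967
Step 3: v_d = 5.07e+06 cm/s

5.07e+06


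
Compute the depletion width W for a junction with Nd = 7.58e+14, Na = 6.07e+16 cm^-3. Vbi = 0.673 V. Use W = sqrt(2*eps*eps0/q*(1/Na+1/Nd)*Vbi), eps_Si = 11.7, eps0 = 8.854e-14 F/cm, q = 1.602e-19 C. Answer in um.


Step 1: 1/Na + 1/Nd = 1/6.07e+16 + 1/7.58e+14 = 1.33574e-15
Step 2: 2*eps*eps0/q = 2*11.7*8.854e-14/1.602e-19 = 1.293281e+07
Step 3: W^2 = 1.293281e+07 * 1.33574e-15 * 0.673 = 1.16260e-08
Step 4: W = sqrt(1.16260e-08) = 1.078e-04 cm = 1.078 um

1.078


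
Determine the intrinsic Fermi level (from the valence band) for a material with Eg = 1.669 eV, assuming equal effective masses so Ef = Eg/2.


Step 1: For an intrinsic semiconductor, the Fermi level sits at midgap.
Step 2: Ef = Eg / 2 = 1.669 / 2 = 0.8345 eV

0.8345


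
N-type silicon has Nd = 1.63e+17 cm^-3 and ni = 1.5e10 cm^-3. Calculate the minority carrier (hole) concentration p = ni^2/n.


Step 1: Since Nd >> ni, n ≈ Nd = 1.63e+17 cm^-3
Step 2: p = ni^2 / n = (1.5e10)^2 / 1.63e+17
Step 3: p = 2.25e20 / 1.63e+17 = 1.38e+03 cm^-3

1.38e+03


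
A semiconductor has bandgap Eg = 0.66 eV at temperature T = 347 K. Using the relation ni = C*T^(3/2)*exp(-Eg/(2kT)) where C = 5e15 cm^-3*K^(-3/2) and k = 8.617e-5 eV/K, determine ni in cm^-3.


Step 1: Compute kT = 8.617e-5 * 347 = 0.02990099 eV
Step 2: Exponent = -Eg/(2kT) = -0.66/(2*0.02990099) = -11.03642
Step 3: T^(3/2) = 347^1.5 = 6463.89
Step 4: ni = 5e15 * 6463.89 * exp(-11.03642) = 5.20e+14 cm^-3

5.20e+14


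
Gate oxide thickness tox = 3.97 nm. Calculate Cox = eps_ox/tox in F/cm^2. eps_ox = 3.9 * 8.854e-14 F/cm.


Step 1: eps_ox = 3.9 * 8.854e-14 = 3.45306e-13 F/cm
Step 2: tox in cm = 3.97 nm * 1e-7 = 3.9700e-07 cm
Step 3: Cox = 3.45306e-13 / 3.9700e-07 = 8.70e-07 F/cm^2

8.70e-07


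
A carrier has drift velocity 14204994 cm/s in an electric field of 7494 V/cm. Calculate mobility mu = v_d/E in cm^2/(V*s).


Step 1: mu = v_d / E
Step 2: mu = 14204994 / 7494
Step 3: mu = 1895.52 cm^2/(V*s)

1895.52


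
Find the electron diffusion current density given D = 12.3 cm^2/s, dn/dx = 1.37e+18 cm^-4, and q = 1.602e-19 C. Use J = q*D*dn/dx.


Step 1: J = q * D * (dn/dx)
Step 2: J = 1.602e-19 * 12.3 * 1.37e+18
Step 3: J = 2.70e+00 A/cm^2

2.70e+00


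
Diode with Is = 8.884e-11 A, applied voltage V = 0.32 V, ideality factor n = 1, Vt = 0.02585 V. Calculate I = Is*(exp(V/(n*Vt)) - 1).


Step 1: V/(n*Vt) = 0.32/(1*0.02585) = 12.3791
Step 2: exp(12.3791) = 2.3778e+05
Step 3: I = 8.884e-11 * (2.3778e+05 - 1) = 2.11e-05 A

2.11e-05


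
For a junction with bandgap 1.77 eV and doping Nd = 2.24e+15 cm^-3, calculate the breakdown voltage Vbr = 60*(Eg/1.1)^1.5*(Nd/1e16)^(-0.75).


Step 1: Eg/1.1 = 1.77/1.1 = 1.609091
Step 2: (Eg/1.1)^1.5 = 1.609091^1.5 = 2.041131
Step 3: (Nd/1e16)^(-0.75) = (0.224)^(-0.75) = 3.071242
Step 4: Vbr = 60 * 2.041131 * 3.071242 = 376.1 V

376.1


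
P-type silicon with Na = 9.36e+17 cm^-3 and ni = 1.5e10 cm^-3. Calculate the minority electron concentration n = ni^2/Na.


Step 1: Majority hole concentration p ≈ Na = 9.36e+17 cm^-3
Step 2: n = ni^2 / Na = (1.5e10)^2 / 9.36e+17
Step 3: n = 2.40e+02 cm^-3

2.40e+02


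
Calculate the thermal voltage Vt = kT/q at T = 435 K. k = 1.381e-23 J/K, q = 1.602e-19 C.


Step 1: kT = 1.381e-23 * 435 = 6.00735e-21 J
Step 2: Vt = kT/q = 6.00735e-21 / 1.602e-19
Step 3: Vt = 0.0375 V

0.0375


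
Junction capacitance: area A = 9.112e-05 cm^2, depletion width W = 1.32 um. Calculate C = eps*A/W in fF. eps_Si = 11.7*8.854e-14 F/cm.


Step 1: eps_Si = 11.7 * 8.854e-14 = 1.035918e-12 F/cm
Step 2: W in cm = 1.32 * 1e-4 = 1.32e-04 cm
Step 3: C = 1.035918e-12 * 9.112e-05 / 1.32e-04 = 7.150973e-13 F
Step 4: C = 715.1 fF

715.1


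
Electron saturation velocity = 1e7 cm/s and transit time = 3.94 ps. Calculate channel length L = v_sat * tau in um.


Step 1: tau in seconds = 3.94 ps * 1e-12 = 3.9400e-12 s
Step 2: L = v_sat * tau = 1e7 * 3.9400e-12 = 3.9400e-05 cm
Step 3: L in um = 3.9400e-05 * 1e4 = 0.394 um

0.394


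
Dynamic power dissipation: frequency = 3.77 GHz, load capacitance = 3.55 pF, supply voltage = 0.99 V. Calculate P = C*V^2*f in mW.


Step 1: V^2 = 0.99^2 = 0.9801 V^2
Step 2: P = C*V^2*f = 3.55e-12 F * 0.9801 * 3.77e9 Hz
Step 3: P = 1.311716835e-02 W
Step 4: P = 13.117 mW

13.117


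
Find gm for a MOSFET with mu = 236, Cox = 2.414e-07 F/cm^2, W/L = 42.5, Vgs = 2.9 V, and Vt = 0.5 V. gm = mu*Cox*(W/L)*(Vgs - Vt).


Step 1: Vov = Vgs - Vt = 2.9 - 0.5 = 2.4 V
Step 2: gm = mu * Cox * (W/L) * Vov
Step 3: gm = 236 * 2.414e-07 * 42.5 * 2.4 = 5.81e-03 S

5.81e-03


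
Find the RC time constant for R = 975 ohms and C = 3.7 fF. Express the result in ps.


Step 1: tau = R * C
Step 2: tau = 975 * 3.7 fF = 975 * 3.7e-15 F
Step 3: tau = 3.6075e-12 s = 3.6075 ps

3.6075


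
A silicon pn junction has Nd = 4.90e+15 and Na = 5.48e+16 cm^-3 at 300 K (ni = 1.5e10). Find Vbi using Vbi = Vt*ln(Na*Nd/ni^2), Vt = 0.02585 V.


Step 1: Compute Na*Nd/ni^2 = 5.48e+16 * 4.90e+15 / (1.5e10)^2 = 1.1934e+12
Step 2: ln(1.1934e+12) = 27.8078
Step 3: Vbi = 0.02585 * 27.8078 = 0.719 V

0.719


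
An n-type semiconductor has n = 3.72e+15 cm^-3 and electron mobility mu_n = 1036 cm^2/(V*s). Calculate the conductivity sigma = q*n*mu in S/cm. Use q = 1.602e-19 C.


Step 1: sigma = q * n * mu
Step 2: sigma = 1.602e-19 * 3.72e+15 * 1036
Step 3: sigma = 6.174e-01 S/cm

6.174e-01


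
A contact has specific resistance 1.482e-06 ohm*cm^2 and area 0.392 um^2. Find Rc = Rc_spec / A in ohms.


Step 1: Convert area to cm^2: 0.392 um^2 = 3.9200e-09 cm^2
Step 2: Rc = Rc_spec / A = 1.482e-06 / 3.9200e-09
Step 3: Rc = 3.78e+02 ohms

3.78e+02
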